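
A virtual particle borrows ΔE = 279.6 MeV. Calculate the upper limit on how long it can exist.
1.177 ys

Using the energy-time uncertainty principle:
ΔEΔt ≥ ℏ/2

For a virtual particle borrowing energy ΔE, the maximum lifetime is:
Δt_max = ℏ/(2ΔE)

Converting energy:
ΔE = 279.6 MeV = 4.480e-11 J

Δt_max = (1.055e-34 J·s) / (2 × 4.480e-11 J)
Δt_max = 1.177e-24 s = 1.177 ys

Virtual particles with higher borrowed energy exist for shorter times.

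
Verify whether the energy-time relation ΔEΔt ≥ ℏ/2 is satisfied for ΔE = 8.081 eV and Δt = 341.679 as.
Yes, it satisfies the uncertainty relation.

Calculate the product ΔEΔt:
ΔE = 8.081 eV = 1.295e-18 J
ΔEΔt = (1.295e-18 J) × (3.417e-16 s)
ΔEΔt = 4.424e-34 J·s

Compare to the minimum allowed value ℏ/2:
ℏ/2 = 5.273e-35 J·s

Since ΔEΔt = 4.424e-34 J·s ≥ 5.273e-35 J·s = ℏ/2,
this satisfies the uncertainty relation.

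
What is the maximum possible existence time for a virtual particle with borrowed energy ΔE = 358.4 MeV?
9.183 × 10^-25 s

Using the energy-time uncertainty principle:
ΔEΔt ≥ ℏ/2

For a virtual particle borrowing energy ΔE, the maximum lifetime is:
Δt_max = ℏ/(2ΔE)

Converting energy:
ΔE = 358.4 MeV = 5.742e-11 J

Δt_max = (1.055e-34 J·s) / (2 × 5.742e-11 J)
Δt_max = 9.183e-25 s = 9.183 × 10^-25 s

Virtual particles with higher borrowed energy exist for shorter times.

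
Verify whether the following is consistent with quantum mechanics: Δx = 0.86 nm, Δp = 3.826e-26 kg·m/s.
No, it violates the uncertainty principle (impossible measurement).

Calculate the product ΔxΔp:
ΔxΔp = (8.600e-10 m) × (3.826e-26 kg·m/s)
ΔxΔp = 3.290e-35 J·s

Compare to the minimum allowed value ℏ/2:
ℏ/2 = 5.273e-35 J·s

Since ΔxΔp = 3.290e-35 J·s < 5.273e-35 J·s = ℏ/2,
the measurement violates the uncertainty principle.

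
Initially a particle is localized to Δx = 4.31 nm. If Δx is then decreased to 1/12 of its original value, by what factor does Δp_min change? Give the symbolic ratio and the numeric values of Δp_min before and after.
Original Δp_min = 1.223 × 10^-26 kg·m/s; new Δp'_min = 1.468 × 10^-25 kg·m/s; ratio Δp'_min/Δp_min = 12.

From the uncertainty principle ΔxΔp ≥ ℏ/2, the minimum momentum uncertainty is Δp_min = ℏ/(2Δx).

Original (Δx = 4.31 nm = 4.310e-09 m):
Δp_min = (1.055e-34 J·s)/(2 × 4.310e-09 m) = 1.223e-26 kg·m/s

When Δx → (1/12)Δx:
Δp'_min = ℏ/(2 × (1/12)Δx) = 12 × ℏ/(2Δx) = 12 × Δp_min
Δp'_min = 12 × 1.223e-26 kg·m/s = 1.468e-25 kg·m/s

Since Δp_min ∝ 1/Δx, when Δx is decreased to 1/12 of its original value, Δp_min increases to 12 times its original value.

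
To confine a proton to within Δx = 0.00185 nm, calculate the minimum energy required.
1.516 eV

Localizing a particle requires giving it sufficient momentum uncertainty:

1. From uncertainty principle: Δp ≥ ℏ/(2Δx)
   Δp_min = (1.055e-34 J·s) / (2 × 1.850e-12 m)
   Δp_min = 2.850e-23 kg·m/s

2. This momentum uncertainty corresponds to kinetic energy:
   KE ≈ (Δp)²/(2m) = (2.850e-23)²/(2 × 1.673e-27 kg)
   KE = 2.428e-19 J = 1.516 eV

Tighter localization requires more energy.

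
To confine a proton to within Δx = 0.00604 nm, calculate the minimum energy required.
142.194 meV

Localizing a particle requires giving it sufficient momentum uncertainty:

1. From uncertainty principle: Δp ≥ ℏ/(2Δx)
   Δp_min = (1.055e-34 J·s) / (2 × 6.040e-12 m)
   Δp_min = 8.730e-24 kg·m/s

2. This momentum uncertainty corresponds to kinetic energy:
   KE ≈ (Δp)²/(2m) = (8.730e-24)²/(2 × 1.673e-27 kg)
   KE = 2.278e-20 J = 142.194 meV

Tighter localization requires more energy.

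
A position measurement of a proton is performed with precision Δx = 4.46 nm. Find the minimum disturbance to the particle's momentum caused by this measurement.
1.182 × 10^-26 kg·m/s

The uncertainty principle implies that measuring position disturbs momentum:
ΔxΔp ≥ ℏ/2

When we measure position with precision Δx, we necessarily introduce a momentum uncertainty:
Δp ≥ ℏ/(2Δx)
Δp_min = (1.055e-34 J·s) / (2 × 4.460e-09 m)
Δp_min = 1.182e-26 kg·m/s

The more precisely we measure position, the greater the momentum disturbance.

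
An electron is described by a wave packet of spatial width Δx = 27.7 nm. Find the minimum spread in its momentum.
1.904 × 10^-27 kg·m/s

For a wave packet, the spatial width Δx and momentum spread Δp are related by the uncertainty principle:
ΔxΔp ≥ ℏ/2

The minimum momentum spread is:
Δp_min = ℏ/(2Δx)
Δp_min = (1.055e-34 J·s) / (2 × 2.770e-08 m)
Δp_min = 1.904e-27 kg·m/s

A wave packet cannot have both a well-defined position and well-defined momentum.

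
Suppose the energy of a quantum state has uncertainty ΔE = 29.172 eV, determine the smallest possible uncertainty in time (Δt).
11.282 as

Using the energy-time uncertainty principle:
ΔEΔt ≥ ℏ/2

The minimum uncertainty in time is:
Δt_min = ℏ/(2ΔE)
Δt_min = (1.055e-34 J·s) / (2 × 4.674e-18 J)
Δt_min = 1.128e-17 s = 11.282 as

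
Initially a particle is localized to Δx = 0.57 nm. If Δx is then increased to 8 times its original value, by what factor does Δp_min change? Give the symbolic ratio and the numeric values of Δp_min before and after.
Original Δp_min = 9.251 × 10^-26 kg·m/s; new Δp'_min = 1.156 × 10^-26 kg·m/s; ratio Δp'_min/Δp_min = 1/8.

From the uncertainty principle ΔxΔp ≥ ℏ/2, the minimum momentum uncertainty is Δp_min = ℏ/(2Δx).

Original (Δx = 0.57 nm = 5.700e-10 m):
Δp_min = (1.055e-34 J·s)/(2 × 5.700e-10 m) = 9.251e-26 kg·m/s

When Δx → 8Δx:
Δp'_min = ℏ/(2 × 8Δx) = (1/8) × ℏ/(2Δx) = (1/8) × Δp_min
Δp'_min = 1/8 × 9.251e-26 kg·m/s = 1.156e-26 kg·m/s

Since Δp_min ∝ 1/Δx, when Δx is increased to 8 times its original value, Δp_min decreases to 1/8 of its original value.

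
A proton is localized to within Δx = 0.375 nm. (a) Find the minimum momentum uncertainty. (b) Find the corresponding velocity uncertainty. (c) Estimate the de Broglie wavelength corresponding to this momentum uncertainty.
(a) Δp_min = 1.406 × 10^-25 kg·m/s
(b) Δv_min = 84.065 m/s
(c) λ_dB = 4.712 nm

Step-by-step:

(a) From the uncertainty principle:
Δp_min = ℏ/(2Δx) = (1.055e-34 J·s)/(2 × 3.750e-10 m) = 1.406e-25 kg·m/s

(b) The velocity uncertainty:
Δv = Δp/m = (1.406e-25 kg·m/s)/(1.673e-27 kg) = 8.407e+01 m/s = 84.065 m/s

(c) The de Broglie wavelength for this momentum:
λ = h/p = (6.626e-34 J·s)/(1.406e-25 kg·m/s) = 4.712e-09 m = 4.712 nm

Note: The de Broglie wavelength is comparable to the localization size, as expected from wave-particle duality.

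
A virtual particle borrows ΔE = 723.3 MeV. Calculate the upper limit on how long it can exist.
4.550 × 10^-25 s

Using the energy-time uncertainty principle:
ΔEΔt ≥ ℏ/2

For a virtual particle borrowing energy ΔE, the maximum lifetime is:
Δt_max = ℏ/(2ΔE)

Converting energy:
ΔE = 723.3 MeV = 1.159e-10 J

Δt_max = (1.055e-34 J·s) / (2 × 1.159e-10 J)
Δt_max = 4.550e-25 s = 4.550 × 10^-25 s

Virtual particles with higher borrowed energy exist for shorter times.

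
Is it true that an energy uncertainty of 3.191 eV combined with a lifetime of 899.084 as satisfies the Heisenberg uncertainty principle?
Yes, it satisfies the uncertainty relation.

Calculate the product ΔEΔt:
ΔE = 3.191 eV = 5.113e-19 J
ΔEΔt = (5.113e-19 J) × (8.991e-16 s)
ΔEΔt = 4.597e-34 J·s

Compare to the minimum allowed value ℏ/2:
ℏ/2 = 5.273e-35 J·s

Since ΔEΔt = 4.597e-34 J·s ≥ 5.273e-35 J·s = ℏ/2,
this satisfies the uncertainty relation.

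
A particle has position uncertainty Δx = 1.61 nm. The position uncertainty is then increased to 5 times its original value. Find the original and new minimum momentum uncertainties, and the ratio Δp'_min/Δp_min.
Original Δp_min = 3.275 × 10^-26 kg·m/s; new Δp'_min = 6.550 × 10^-27 kg·m/s; ratio Δp'_min/Δp_min = 1/5.

From the uncertainty principle ΔxΔp ≥ ℏ/2, the minimum momentum uncertainty is Δp_min = ℏ/(2Δx).

Original (Δx = 1.61 nm = 1.610e-09 m):
Δp_min = (1.055e-34 J·s)/(2 × 1.610e-09 m) = 3.275e-26 kg·m/s

When Δx → 5Δx:
Δp'_min = ℏ/(2 × 5Δx) = (1/5) × ℏ/(2Δx) = (1/5) × Δp_min
Δp'_min = 1/5 × 3.275e-26 kg·m/s = 6.550e-27 kg·m/s

Since Δp_min ∝ 1/Δx, when Δx is increased to 5 times its original value, Δp_min decreases to 1/5 of its original value.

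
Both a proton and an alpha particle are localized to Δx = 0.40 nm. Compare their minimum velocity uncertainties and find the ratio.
The proton has the larger minimum velocity uncertainty, by a ratio of 4.0.

For both particles, Δp_min = ℏ/(2Δx) = 1.318e-25 kg·m/s (same for both).

The velocity uncertainty is Δv = Δp/m:
- proton: Δv = 1.318e-25 / 1.673e-27 = 7.881e+01 m/s = 78.811 m/s
- alpha particle: Δv = 1.318e-25 / 6.645e-27 = 1.984e+01 m/s = 19.839 m/s

Ratio: 7.881e+01 / 1.984e+01 = 4.0

The lighter particle has larger velocity uncertainty because Δv ∝ 1/m.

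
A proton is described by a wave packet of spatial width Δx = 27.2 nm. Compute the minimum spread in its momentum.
1.939 × 10^-27 kg·m/s

For a wave packet, the spatial width Δx and momentum spread Δp are related by the uncertainty principle:
ΔxΔp ≥ ℏ/2

The minimum momentum spread is:
Δp_min = ℏ/(2Δx)
Δp_min = (1.055e-34 J·s) / (2 × 2.720e-08 m)
Δp_min = 1.939e-27 kg·m/s

A wave packet cannot have both a well-defined position and well-defined momentum.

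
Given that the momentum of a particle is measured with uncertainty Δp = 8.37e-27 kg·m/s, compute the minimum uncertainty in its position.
6.300 nm

Using the Heisenberg uncertainty principle:
ΔxΔp ≥ ℏ/2

The minimum uncertainty in position is:
Δx_min = ℏ/(2Δp)
Δx_min = (1.055e-34 J·s) / (2 × 8.370e-27 kg·m/s)
Δx_min = 6.300e-09 m = 6.300 nm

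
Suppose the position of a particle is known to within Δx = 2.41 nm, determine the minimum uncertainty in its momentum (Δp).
2.188 × 10^-26 kg·m/s

Using the Heisenberg uncertainty principle:
ΔxΔp ≥ ℏ/2

The minimum uncertainty in momentum is:
Δp_min = ℏ/(2Δx)
Δp_min = (1.055e-34 J·s) / (2 × 2.410e-09 m)
Δp_min = 2.188e-26 kg·m/s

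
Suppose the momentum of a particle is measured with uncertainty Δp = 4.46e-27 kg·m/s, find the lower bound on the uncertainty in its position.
11.823 nm

Using the Heisenberg uncertainty principle:
ΔxΔp ≥ ℏ/2

The minimum uncertainty in position is:
Δx_min = ℏ/(2Δp)
Δx_min = (1.055e-34 J·s) / (2 × 4.460e-27 kg·m/s)
Δx_min = 1.182e-08 m = 11.823 nm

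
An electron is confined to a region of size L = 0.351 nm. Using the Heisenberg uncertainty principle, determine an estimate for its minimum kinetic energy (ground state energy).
77.312 meV

Using the uncertainty principle to estimate ground state energy:

1. The position uncertainty is approximately the confinement size:
   Δx ≈ L = 3.510e-10 m

2. From ΔxΔp ≥ ℏ/2, the minimum momentum uncertainty is:
   Δp ≈ ℏ/(2L) = 1.502e-25 kg·m/s

3. The kinetic energy is approximately:
   KE ≈ (Δp)²/(2m) = (1.502e-25)²/(2 × 9.109e-31 kg)
   KE ≈ 1.239e-20 J = 77.312 meV

This is an order-of-magnitude estimate of the ground state energy.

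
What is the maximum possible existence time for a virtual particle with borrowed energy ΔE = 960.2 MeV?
3.427 × 10^-25 s

Using the energy-time uncertainty principle:
ΔEΔt ≥ ℏ/2

For a virtual particle borrowing energy ΔE, the maximum lifetime is:
Δt_max = ℏ/(2ΔE)

Converting energy:
ΔE = 960.2 MeV = 1.538e-10 J

Δt_max = (1.055e-34 J·s) / (2 × 1.538e-10 J)
Δt_max = 3.427e-25 s = 3.427 × 10^-25 s

Virtual particles with higher borrowed energy exist for shorter times.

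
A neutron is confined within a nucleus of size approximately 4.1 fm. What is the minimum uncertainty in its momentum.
1.286 × 10^-20 kg·m/s

Using the Heisenberg uncertainty principle:
ΔxΔp ≥ ℏ/2

With Δx ≈ L = 4.100e-15 m (the confinement size):
Δp_min = ℏ/(2Δx)
Δp_min = (1.055e-34 J·s) / (2 × 4.100e-15 m)
Δp_min = 1.286e-20 kg·m/s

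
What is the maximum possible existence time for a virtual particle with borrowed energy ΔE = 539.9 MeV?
6.096 × 10^-25 s

Using the energy-time uncertainty principle:
ΔEΔt ≥ ℏ/2

For a virtual particle borrowing energy ΔE, the maximum lifetime is:
Δt_max = ℏ/(2ΔE)

Converting energy:
ΔE = 539.9 MeV = 8.650e-11 J

Δt_max = (1.055e-34 J·s) / (2 × 8.650e-11 J)
Δt_max = 6.096e-25 s = 6.096 × 10^-25 s

Virtual particles with higher borrowed energy exist for shorter times.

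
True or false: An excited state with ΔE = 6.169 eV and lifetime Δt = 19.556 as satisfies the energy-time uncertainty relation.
No, it violates the uncertainty relation.

Calculate the product ΔEΔt:
ΔE = 6.169 eV = 9.884e-19 J
ΔEΔt = (9.884e-19 J) × (1.956e-17 s)
ΔEΔt = 1.933e-35 J·s

Compare to the minimum allowed value ℏ/2:
ℏ/2 = 5.273e-35 J·s

Since ΔEΔt = 1.933e-35 J·s < 5.273e-35 J·s = ℏ/2,
this violates the uncertainty relation.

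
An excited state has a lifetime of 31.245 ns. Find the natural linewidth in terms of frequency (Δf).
2.547 MHz

Using the energy-time uncertainty principle and E = hf:
ΔEΔt ≥ ℏ/2
hΔf·Δt ≥ ℏ/2

The minimum frequency uncertainty is:
Δf = ℏ/(2hτ) = 1/(4πτ)
Δf = 1/(4π × 3.124e-08 s)
Δf = 2.547e+06 Hz = 2.547 MHz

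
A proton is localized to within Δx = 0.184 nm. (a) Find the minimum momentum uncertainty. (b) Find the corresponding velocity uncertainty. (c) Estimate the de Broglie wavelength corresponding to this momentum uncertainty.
(a) Δp_min = 2.866 × 10^-25 kg·m/s
(b) Δv_min = 171.329 m/s
(c) λ_dB = 2.312 nm

Step-by-step:

(a) From the uncertainty principle:
Δp_min = ℏ/(2Δx) = (1.055e-34 J·s)/(2 × 1.840e-10 m) = 2.866e-25 kg·m/s

(b) The velocity uncertainty:
Δv = Δp/m = (2.866e-25 kg·m/s)/(1.673e-27 kg) = 1.713e+02 m/s = 171.329 m/s

(c) The de Broglie wavelength for this momentum:
λ = h/p = (6.626e-34 J·s)/(2.866e-25 kg·m/s) = 2.312e-09 m = 2.312 nm

Note: The de Broglie wavelength is comparable to the localization size, as expected from wave-particle duality.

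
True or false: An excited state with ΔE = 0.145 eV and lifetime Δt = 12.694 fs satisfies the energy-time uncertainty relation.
Yes, it satisfies the uncertainty relation.

Calculate the product ΔEΔt:
ΔE = 0.145 eV = 2.323e-20 J
ΔEΔt = (2.323e-20 J) × (1.269e-14 s)
ΔEΔt = 2.949e-34 J·s

Compare to the minimum allowed value ℏ/2:
ℏ/2 = 5.273e-35 J·s

Since ΔEΔt = 2.949e-34 J·s ≥ 5.273e-35 J·s = ℏ/2,
this satisfies the uncertainty relation.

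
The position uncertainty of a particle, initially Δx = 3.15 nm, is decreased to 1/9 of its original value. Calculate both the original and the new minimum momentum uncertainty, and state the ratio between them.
Original Δp_min = 1.674 × 10^-26 kg·m/s; new Δp'_min = 1.507 × 10^-25 kg·m/s; ratio Δp'_min/Δp_min = 9.

From the uncertainty principle ΔxΔp ≥ ℏ/2, the minimum momentum uncertainty is Δp_min = ℏ/(2Δx).

Original (Δx = 3.15 nm = 3.150e-09 m):
Δp_min = (1.055e-34 J·s)/(2 × 3.150e-09 m) = 1.674e-26 kg·m/s

When Δx → (1/9)Δx:
Δp'_min = ℏ/(2 × (1/9)Δx) = 9 × ℏ/(2Δx) = 9 × Δp_min
Δp'_min = 9 × 1.674e-26 kg·m/s = 1.507e-25 kg·m/s

Since Δp_min ∝ 1/Δx, when Δx is decreased to 1/9 of its original value, Δp_min increases to 9 times its original value.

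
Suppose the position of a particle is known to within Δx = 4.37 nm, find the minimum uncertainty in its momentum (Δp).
1.207 × 10^-26 kg·m/s

Using the Heisenberg uncertainty principle:
ΔxΔp ≥ ℏ/2

The minimum uncertainty in momentum is:
Δp_min = ℏ/(2Δx)
Δp_min = (1.055e-34 J·s) / (2 × 4.370e-09 m)
Δp_min = 1.207e-26 kg·m/s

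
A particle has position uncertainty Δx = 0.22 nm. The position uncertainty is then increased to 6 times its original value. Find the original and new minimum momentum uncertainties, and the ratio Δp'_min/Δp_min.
Original Δp_min = 2.397 × 10^-25 kg·m/s; new Δp'_min = 3.995 × 10^-26 kg·m/s; ratio Δp'_min/Δp_min = 1/6.

From the uncertainty principle ΔxΔp ≥ ℏ/2, the minimum momentum uncertainty is Δp_min = ℏ/(2Δx).

Original (Δx = 0.22 nm = 2.200e-10 m):
Δp_min = (1.055e-34 J·s)/(2 × 2.200e-10 m) = 2.397e-25 kg·m/s

When Δx → 6Δx:
Δp'_min = ℏ/(2 × 6Δx) = (1/6) × ℏ/(2Δx) = (1/6) × Δp_min
Δp'_min = 1/6 × 2.397e-25 kg·m/s = 3.995e-26 kg·m/s

Since Δp_min ∝ 1/Δx, when Δx is increased to 6 times its original value, Δp_min decreases to 1/6 of its original value.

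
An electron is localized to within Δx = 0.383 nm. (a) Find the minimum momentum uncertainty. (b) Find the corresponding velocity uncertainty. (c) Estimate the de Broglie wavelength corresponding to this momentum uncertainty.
(a) Δp_min = 1.377 × 10^-25 kg·m/s
(b) Δv_min = 151.133 km/s
(c) λ_dB = 4.813 nm

Step-by-step:

(a) From the uncertainty principle:
Δp_min = ℏ/(2Δx) = (1.055e-34 J·s)/(2 × 3.830e-10 m) = 1.377e-25 kg·m/s

(b) The velocity uncertainty:
Δv = Δp/m = (1.377e-25 kg·m/s)/(9.109e-31 kg) = 1.511e+05 m/s = 151.133 km/s

(c) The de Broglie wavelength for this momentum:
λ = h/p = (6.626e-34 J·s)/(1.377e-25 kg·m/s) = 4.813e-09 m = 4.813 nm

Note: The de Broglie wavelength is comparable to the localization size, as expected from wave-particle duality.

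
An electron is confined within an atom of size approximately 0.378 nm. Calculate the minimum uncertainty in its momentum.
1.395 × 10^-25 kg·m/s

Using the Heisenberg uncertainty principle:
ΔxΔp ≥ ℏ/2

With Δx ≈ L = 3.780e-10 m (the confinement size):
Δp_min = ℏ/(2Δx)
Δp_min = (1.055e-34 J·s) / (2 × 3.780e-10 m)
Δp_min = 1.395e-25 kg·m/s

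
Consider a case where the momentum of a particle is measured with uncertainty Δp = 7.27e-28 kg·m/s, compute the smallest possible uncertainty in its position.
72.529 nm

Using the Heisenberg uncertainty principle:
ΔxΔp ≥ ℏ/2

The minimum uncertainty in position is:
Δx_min = ℏ/(2Δp)
Δx_min = (1.055e-34 J·s) / (2 × 7.270e-28 kg·m/s)
Δx_min = 7.253e-08 m = 72.529 nm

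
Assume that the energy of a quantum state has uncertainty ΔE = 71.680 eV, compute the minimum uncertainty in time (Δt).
4.591 as

Using the energy-time uncertainty principle:
ΔEΔt ≥ ℏ/2

The minimum uncertainty in time is:
Δt_min = ℏ/(2ΔE)
Δt_min = (1.055e-34 J·s) / (2 × 1.148e-17 J)
Δt_min = 4.591e-18 s = 4.591 as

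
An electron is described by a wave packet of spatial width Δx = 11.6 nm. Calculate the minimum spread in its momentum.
4.546 × 10^-27 kg·m/s

For a wave packet, the spatial width Δx and momentum spread Δp are related by the uncertainty principle:
ΔxΔp ≥ ℏ/2

The minimum momentum spread is:
Δp_min = ℏ/(2Δx)
Δp_min = (1.055e-34 J·s) / (2 × 1.160e-08 m)
Δp_min = 4.546e-27 kg·m/s

A wave packet cannot have both a well-defined position and well-defined momentum.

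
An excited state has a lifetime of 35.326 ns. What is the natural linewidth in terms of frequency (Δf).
2.253 MHz

Using the energy-time uncertainty principle and E = hf:
ΔEΔt ≥ ℏ/2
hΔf·Δt ≥ ℏ/2

The minimum frequency uncertainty is:
Δf = ℏ/(2hτ) = 1/(4πτ)
Δf = 1/(4π × 3.533e-08 s)
Δf = 2.253e+06 Hz = 2.253 MHz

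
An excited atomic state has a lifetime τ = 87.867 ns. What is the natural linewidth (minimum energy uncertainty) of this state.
3.746 neV

Using the energy-time uncertainty principle:
ΔEΔt ≥ ℏ/2

The lifetime τ represents the time uncertainty Δt.
The natural linewidth (minimum energy uncertainty) is:

ΔE = ℏ/(2τ)
ΔE = (1.055e-34 J·s) / (2 × 8.787e-08 s)
ΔE = 6.001e-28 J = 3.746 neV

This natural linewidth limits the precision of spectroscopic measurements.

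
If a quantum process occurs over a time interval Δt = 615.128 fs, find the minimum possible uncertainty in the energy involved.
535.020 μeV

Using the energy-time uncertainty principle:
ΔEΔt ≥ ℏ/2

The minimum uncertainty in energy is:
ΔE_min = ℏ/(2Δt)
ΔE_min = (1.055e-34 J·s) / (2 × 6.151e-13 s)
ΔE_min = 8.572e-23 J = 535.020 μeV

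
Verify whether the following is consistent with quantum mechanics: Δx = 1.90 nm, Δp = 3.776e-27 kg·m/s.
No, it violates the uncertainty principle (impossible measurement).

Calculate the product ΔxΔp:
ΔxΔp = (1.900e-09 m) × (3.776e-27 kg·m/s)
ΔxΔp = 7.174e-36 J·s

Compare to the minimum allowed value ℏ/2:
ℏ/2 = 5.273e-35 J·s

Since ΔxΔp = 7.174e-36 J·s < 5.273e-35 J·s = ℏ/2,
the measurement violates the uncertainty principle.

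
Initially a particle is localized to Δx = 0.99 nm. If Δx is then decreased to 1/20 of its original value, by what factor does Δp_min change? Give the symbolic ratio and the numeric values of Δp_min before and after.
Original Δp_min = 5.326 × 10^-26 kg·m/s; new Δp'_min = 1.065 × 10^-24 kg·m/s; ratio Δp'_min/Δp_min = 20.

From the uncertainty principle ΔxΔp ≥ ℏ/2, the minimum momentum uncertainty is Δp_min = ℏ/(2Δx).

Original (Δx = 0.99 nm = 9.900e-10 m):
Δp_min = (1.055e-34 J·s)/(2 × 9.900e-10 m) = 5.326e-26 kg·m/s

When Δx → (1/20)Δx:
Δp'_min = ℏ/(2 × (1/20)Δx) = 20 × ℏ/(2Δx) = 20 × Δp_min
Δp'_min = 20 × 5.326e-26 kg·m/s = 1.065e-24 kg·m/s

Since Δp_min ∝ 1/Δx, when Δx is decreased to 1/20 of its original value, Δp_min increases to 20 times its original value.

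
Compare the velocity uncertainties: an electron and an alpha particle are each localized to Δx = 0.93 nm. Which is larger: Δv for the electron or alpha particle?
The electron has the larger minimum velocity uncertainty, by a ratio of 7294.3.

For both particles, Δp_min = ℏ/(2Δx) = 5.670e-26 kg·m/s (same for both).

The velocity uncertainty is Δv = Δp/m:
- electron: Δv = 5.670e-26 / 9.109e-31 = 6.224e+04 m/s = 62.241 km/s
- alpha particle: Δv = 5.670e-26 / 6.645e-27 = 8.533e+00 m/s = 8.533 m/s

Ratio: 6.224e+04 / 8.533e+00 = 7294.3

The lighter particle has larger velocity uncertainty because Δv ∝ 1/m.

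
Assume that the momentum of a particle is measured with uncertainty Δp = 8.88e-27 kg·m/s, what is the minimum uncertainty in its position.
5.938 nm

Using the Heisenberg uncertainty principle:
ΔxΔp ≥ ℏ/2

The minimum uncertainty in position is:
Δx_min = ℏ/(2Δp)
Δx_min = (1.055e-34 J·s) / (2 × 8.880e-27 kg·m/s)
Δx_min = 5.938e-09 m = 5.938 nm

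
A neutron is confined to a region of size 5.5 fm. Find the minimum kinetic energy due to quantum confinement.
171.250 keV

Using the uncertainty principle:

1. Position uncertainty: Δx ≈ 5.500e-15 m
2. Minimum momentum uncertainty: Δp = ℏ/(2Δx) = 9.587e-21 kg·m/s
3. Minimum kinetic energy:
   KE = (Δp)²/(2m) = (9.587e-21)²/(2 × 1.675e-27 kg)
   KE = 2.744e-14 J = 171.250 keV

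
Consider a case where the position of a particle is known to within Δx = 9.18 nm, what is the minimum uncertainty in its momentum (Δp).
5.744 × 10^-27 kg·m/s

Using the Heisenberg uncertainty principle:
ΔxΔp ≥ ℏ/2

The minimum uncertainty in momentum is:
Δp_min = ℏ/(2Δx)
Δp_min = (1.055e-34 J·s) / (2 × 9.180e-09 m)
Δp_min = 5.744e-27 kg·m/s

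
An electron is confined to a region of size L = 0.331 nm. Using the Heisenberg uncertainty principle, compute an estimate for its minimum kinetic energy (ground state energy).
86.937 meV

Using the uncertainty principle to estimate ground state energy:

1. The position uncertainty is approximately the confinement size:
   Δx ≈ L = 3.310e-10 m

2. From ΔxΔp ≥ ℏ/2, the minimum momentum uncertainty is:
   Δp ≈ ℏ/(2L) = 1.593e-25 kg·m/s

3. The kinetic energy is approximately:
   KE ≈ (Δp)²/(2m) = (1.593e-25)²/(2 × 9.109e-31 kg)
   KE ≈ 1.393e-20 J = 86.937 meV

This is an order-of-magnitude estimate of the ground state energy.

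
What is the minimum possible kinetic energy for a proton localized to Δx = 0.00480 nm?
225.150 meV

Localizing a particle requires giving it sufficient momentum uncertainty:

1. From uncertainty principle: Δp ≥ ℏ/(2Δx)
   Δp_min = (1.055e-34 J·s) / (2 × 4.800e-12 m)
   Δp_min = 1.099e-23 kg·m/s

2. This momentum uncertainty corresponds to kinetic energy:
   KE ≈ (Δp)²/(2m) = (1.099e-23)²/(2 × 1.673e-27 kg)
   KE = 3.607e-20 J = 225.150 meV

Tighter localization requires more energy.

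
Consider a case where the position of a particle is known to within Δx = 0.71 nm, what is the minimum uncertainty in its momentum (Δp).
7.427 × 10^-26 kg·m/s

Using the Heisenberg uncertainty principle:
ΔxΔp ≥ ℏ/2

The minimum uncertainty in momentum is:
Δp_min = ℏ/(2Δx)
Δp_min = (1.055e-34 J·s) / (2 × 7.100e-10 m)
Δp_min = 7.427e-26 kg·m/s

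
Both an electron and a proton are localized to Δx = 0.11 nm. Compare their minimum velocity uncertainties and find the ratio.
The electron has the larger minimum velocity uncertainty, by a ratio of 1836.2.

For both particles, Δp_min = ℏ/(2Δx) = 4.794e-25 kg·m/s (same for both).

The velocity uncertainty is Δv = Δp/m:
- electron: Δv = 4.794e-25 / 9.109e-31 = 5.262e+05 m/s = 526.217 km/s
- proton: Δv = 4.794e-25 / 1.673e-27 = 2.866e+02 m/s = 286.586 m/s

Ratio: 5.262e+05 / 2.866e+02 = 1836.2

The lighter particle has larger velocity uncertainty because Δv ∝ 1/m.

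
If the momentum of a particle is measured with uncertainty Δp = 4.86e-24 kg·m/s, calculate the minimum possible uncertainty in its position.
10.850 pm

Using the Heisenberg uncertainty principle:
ΔxΔp ≥ ℏ/2

The minimum uncertainty in position is:
Δx_min = ℏ/(2Δp)
Δx_min = (1.055e-34 J·s) / (2 × 4.860e-24 kg·m/s)
Δx_min = 1.085e-11 m = 10.850 pm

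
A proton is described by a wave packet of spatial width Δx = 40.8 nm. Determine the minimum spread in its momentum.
1.292 × 10^-27 kg·m/s

For a wave packet, the spatial width Δx and momentum spread Δp are related by the uncertainty principle:
ΔxΔp ≥ ℏ/2

The minimum momentum spread is:
Δp_min = ℏ/(2Δx)
Δp_min = (1.055e-34 J·s) / (2 × 4.080e-08 m)
Δp_min = 1.292e-27 kg·m/s

A wave packet cannot have both a well-defined position and well-defined momentum.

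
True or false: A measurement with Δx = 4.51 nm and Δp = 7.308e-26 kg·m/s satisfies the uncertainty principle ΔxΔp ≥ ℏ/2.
Yes, it satisfies the uncertainty principle.

Calculate the product ΔxΔp:
ΔxΔp = (4.510e-09 m) × (7.308e-26 kg·m/s)
ΔxΔp = 3.296e-34 J·s

Compare to the minimum allowed value ℏ/2:
ℏ/2 = 5.273e-35 J·s

Since ΔxΔp = 3.296e-34 J·s ≥ 5.273e-35 J·s = ℏ/2,
the measurement satisfies the uncertainty principle.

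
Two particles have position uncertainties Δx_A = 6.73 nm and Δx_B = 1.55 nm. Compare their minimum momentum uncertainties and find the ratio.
Particle B has the larger minimum momentum uncertainty, by a factor of 4.34.

For each particle, the minimum momentum uncertainty is Δp_min = ℏ/(2Δx):

Particle A: Δp_A = ℏ/(2×6.730e-09 m) = 7.835e-27 kg·m/s
Particle B: Δp_B = ℏ/(2×1.550e-09 m) = 3.402e-26 kg·m/s

Ratio: Δp_B/Δp_A = 4.34

Since Δp_min ∝ 1/Δx, the particle with smaller position uncertainty (B) has larger momentum uncertainty.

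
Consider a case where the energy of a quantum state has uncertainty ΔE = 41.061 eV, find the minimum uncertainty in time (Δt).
8.015 as

Using the energy-time uncertainty principle:
ΔEΔt ≥ ℏ/2

The minimum uncertainty in time is:
Δt_min = ℏ/(2ΔE)
Δt_min = (1.055e-34 J·s) / (2 × 6.579e-18 J)
Δt_min = 8.015e-18 s = 8.015 as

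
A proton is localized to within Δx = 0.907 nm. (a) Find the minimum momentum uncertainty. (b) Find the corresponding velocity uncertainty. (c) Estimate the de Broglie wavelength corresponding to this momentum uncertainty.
(a) Δp_min = 5.814 × 10^-26 kg·m/s
(b) Δv_min = 34.757 m/s
(c) λ_dB = 11.398 nm

Step-by-step:

(a) From the uncertainty principle:
Δp_min = ℏ/(2Δx) = (1.055e-34 J·s)/(2 × 9.070e-10 m) = 5.814e-26 kg·m/s

(b) The velocity uncertainty:
Δv = Δp/m = (5.814e-26 kg·m/s)/(1.673e-27 kg) = 3.476e+01 m/s = 34.757 m/s

(c) The de Broglie wavelength for this momentum:
λ = h/p = (6.626e-34 J·s)/(5.814e-26 kg·m/s) = 1.140e-08 m = 11.398 nm

Note: The de Broglie wavelength is comparable to the localization size, as expected from wave-particle duality.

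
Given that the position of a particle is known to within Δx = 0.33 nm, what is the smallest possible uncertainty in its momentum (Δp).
1.598 × 10^-25 kg·m/s

Using the Heisenberg uncertainty principle:
ΔxΔp ≥ ℏ/2

The minimum uncertainty in momentum is:
Δp_min = ℏ/(2Δx)
Δp_min = (1.055e-34 J·s) / (2 × 3.300e-10 m)
Δp_min = 1.598e-25 kg·m/s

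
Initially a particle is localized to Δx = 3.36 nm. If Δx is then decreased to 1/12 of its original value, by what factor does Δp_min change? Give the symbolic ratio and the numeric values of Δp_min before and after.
Original Δp_min = 1.569 × 10^-26 kg·m/s; new Δp'_min = 1.883 × 10^-25 kg·m/s; ratio Δp'_min/Δp_min = 12.

From the uncertainty principle ΔxΔp ≥ ℏ/2, the minimum momentum uncertainty is Δp_min = ℏ/(2Δx).

Original (Δx = 3.36 nm = 3.360e-09 m):
Δp_min = (1.055e-34 J·s)/(2 × 3.360e-09 m) = 1.569e-26 kg·m/s

When Δx → (1/12)Δx:
Δp'_min = ℏ/(2 × (1/12)Δx) = 12 × ℏ/(2Δx) = 12 × Δp_min
Δp'_min = 12 × 1.569e-26 kg·m/s = 1.883e-25 kg·m/s

Since Δp_min ∝ 1/Δx, when Δx is decreased to 1/12 of its original value, Δp_min increases to 12 times its original value.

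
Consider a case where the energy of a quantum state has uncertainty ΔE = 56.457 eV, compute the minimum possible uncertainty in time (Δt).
5.829 as

Using the energy-time uncertainty principle:
ΔEΔt ≥ ℏ/2

The minimum uncertainty in time is:
Δt_min = ℏ/(2ΔE)
Δt_min = (1.055e-34 J·s) / (2 × 9.045e-18 J)
Δt_min = 5.829e-18 s = 5.829 as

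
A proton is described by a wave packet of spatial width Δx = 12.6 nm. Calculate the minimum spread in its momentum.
4.185 × 10^-27 kg·m/s

For a wave packet, the spatial width Δx and momentum spread Δp are related by the uncertainty principle:
ΔxΔp ≥ ℏ/2

The minimum momentum spread is:
Δp_min = ℏ/(2Δx)
Δp_min = (1.055e-34 J·s) / (2 × 1.260e-08 m)
Δp_min = 4.185e-27 kg·m/s

A wave packet cannot have both a well-defined position and well-defined momentum.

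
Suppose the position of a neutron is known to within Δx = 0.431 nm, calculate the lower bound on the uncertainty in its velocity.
73.042 m/s

Using the Heisenberg uncertainty principle and Δp = mΔv:
ΔxΔp ≥ ℏ/2
Δx(mΔv) ≥ ℏ/2

The minimum uncertainty in velocity is:
Δv_min = ℏ/(2mΔx)
Δv_min = (1.055e-34 J·s) / (2 × 1.675e-27 kg × 4.310e-10 m)
Δv_min = 7.304e+01 m/s = 73.042 m/s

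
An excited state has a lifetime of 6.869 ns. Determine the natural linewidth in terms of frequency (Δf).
11.585 MHz

Using the energy-time uncertainty principle and E = hf:
ΔEΔt ≥ ℏ/2
hΔf·Δt ≥ ℏ/2

The minimum frequency uncertainty is:
Δf = ℏ/(2hτ) = 1/(4πτ)
Δf = 1/(4π × 6.869e-09 s)
Δf = 1.159e+07 Hz = 11.585 MHz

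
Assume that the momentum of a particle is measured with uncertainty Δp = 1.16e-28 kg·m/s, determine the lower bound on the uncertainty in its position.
454.557 nm

Using the Heisenberg uncertainty principle:
ΔxΔp ≥ ℏ/2

The minimum uncertainty in position is:
Δx_min = ℏ/(2Δp)
Δx_min = (1.055e-34 J·s) / (2 × 1.160e-28 kg·m/s)
Δx_min = 4.546e-07 m = 454.557 nm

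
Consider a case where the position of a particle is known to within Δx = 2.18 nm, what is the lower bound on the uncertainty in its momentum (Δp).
2.419 × 10^-26 kg·m/s

Using the Heisenberg uncertainty principle:
ΔxΔp ≥ ℏ/2

The minimum uncertainty in momentum is:
Δp_min = ℏ/(2Δx)
Δp_min = (1.055e-34 J·s) / (2 × 2.180e-09 m)
Δp_min = 2.419e-26 kg·m/s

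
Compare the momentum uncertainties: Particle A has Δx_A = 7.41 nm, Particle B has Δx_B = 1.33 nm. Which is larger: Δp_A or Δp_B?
Particle B has the larger minimum momentum uncertainty, by a factor of 5.57.

For each particle, the minimum momentum uncertainty is Δp_min = ℏ/(2Δx):

Particle A: Δp_A = ℏ/(2×7.410e-09 m) = 7.116e-27 kg·m/s
Particle B: Δp_B = ℏ/(2×1.330e-09 m) = 3.965e-26 kg·m/s

Ratio: Δp_B/Δp_A = 5.57

Since Δp_min ∝ 1/Δx, the particle with smaller position uncertainty (B) has larger momentum uncertainty.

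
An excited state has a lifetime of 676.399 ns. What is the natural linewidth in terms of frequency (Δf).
117.649 kHz

Using the energy-time uncertainty principle and E = hf:
ΔEΔt ≥ ℏ/2
hΔf·Δt ≥ ℏ/2

The minimum frequency uncertainty is:
Δf = ℏ/(2hτ) = 1/(4πτ)
Δf = 1/(4π × 6.764e-07 s)
Δf = 1.176e+05 Hz = 117.649 kHz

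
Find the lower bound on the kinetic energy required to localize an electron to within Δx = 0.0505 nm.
3.735 eV

Localizing a particle requires giving it sufficient momentum uncertainty:

1. From uncertainty principle: Δp ≥ ℏ/(2Δx)
   Δp_min = (1.055e-34 J·s) / (2 × 5.050e-11 m)
   Δp_min = 1.044e-24 kg·m/s

2. This momentum uncertainty corresponds to kinetic energy:
   KE ≈ (Δp)²/(2m) = (1.044e-24)²/(2 × 9.109e-31 kg)
   KE = 5.984e-19 J = 3.735 eV

Tighter localization requires more energy.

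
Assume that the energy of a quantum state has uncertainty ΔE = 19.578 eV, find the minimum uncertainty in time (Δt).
16.810 as

Using the energy-time uncertainty principle:
ΔEΔt ≥ ℏ/2

The minimum uncertainty in time is:
Δt_min = ℏ/(2ΔE)
Δt_min = (1.055e-34 J·s) / (2 × 3.137e-18 J)
Δt_min = 1.681e-17 s = 16.810 as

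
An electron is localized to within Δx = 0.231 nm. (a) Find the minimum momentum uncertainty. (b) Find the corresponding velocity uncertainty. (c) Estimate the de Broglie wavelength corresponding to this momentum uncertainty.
(a) Δp_min = 2.283 × 10^-25 kg·m/s
(b) Δv_min = 250.579 km/s
(c) λ_dB = 2.903 nm

Step-by-step:

(a) From the uncertainty principle:
Δp_min = ℏ/(2Δx) = (1.055e-34 J·s)/(2 × 2.310e-10 m) = 2.283e-25 kg·m/s

(b) The velocity uncertainty:
Δv = Δp/m = (2.283e-25 kg·m/s)/(9.109e-31 kg) = 2.506e+05 m/s = 250.579 km/s

(c) The de Broglie wavelength for this momentum:
λ = h/p = (6.626e-34 J·s)/(2.283e-25 kg·m/s) = 2.903e-09 m = 2.903 nm

Note: The de Broglie wavelength is comparable to the localization size, as expected from wave-particle duality.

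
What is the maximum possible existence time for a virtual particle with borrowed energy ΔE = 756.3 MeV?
4.352 × 10^-25 s

Using the energy-time uncertainty principle:
ΔEΔt ≥ ℏ/2

For a virtual particle borrowing energy ΔE, the maximum lifetime is:
Δt_max = ℏ/(2ΔE)

Converting energy:
ΔE = 756.3 MeV = 1.212e-10 J

Δt_max = (1.055e-34 J·s) / (2 × 1.212e-10 J)
Δt_max = 4.352e-25 s = 4.352 × 10^-25 s

Virtual particles with higher borrowed energy exist for shorter times.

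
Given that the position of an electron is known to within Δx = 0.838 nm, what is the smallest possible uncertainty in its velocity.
69.074 km/s

Using the Heisenberg uncertainty principle and Δp = mΔv:
ΔxΔp ≥ ℏ/2
Δx(mΔv) ≥ ℏ/2

The minimum uncertainty in velocity is:
Δv_min = ℏ/(2mΔx)
Δv_min = (1.055e-34 J·s) / (2 × 9.109e-31 kg × 8.380e-10 m)
Δv_min = 6.907e+04 m/s = 69.074 km/s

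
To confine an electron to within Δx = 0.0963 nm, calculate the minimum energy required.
1.027 eV

Localizing a particle requires giving it sufficient momentum uncertainty:

1. From uncertainty principle: Δp ≥ ℏ/(2Δx)
   Δp_min = (1.055e-34 J·s) / (2 × 9.630e-11 m)
   Δp_min = 5.475e-25 kg·m/s

2. This momentum uncertainty corresponds to kinetic energy:
   KE ≈ (Δp)²/(2m) = (5.475e-25)²/(2 × 9.109e-31 kg)
   KE = 1.646e-19 J = 1.027 eV

Tighter localization requires more energy.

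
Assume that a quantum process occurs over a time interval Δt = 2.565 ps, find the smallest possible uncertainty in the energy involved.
128.306 μeV

Using the energy-time uncertainty principle:
ΔEΔt ≥ ℏ/2

The minimum uncertainty in energy is:
ΔE_min = ℏ/(2Δt)
ΔE_min = (1.055e-34 J·s) / (2 × 2.565e-12 s)
ΔE_min = 2.056e-23 J = 128.306 μeV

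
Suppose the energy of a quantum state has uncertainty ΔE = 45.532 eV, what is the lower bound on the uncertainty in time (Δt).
7.228 as

Using the energy-time uncertainty principle:
ΔEΔt ≥ ℏ/2

The minimum uncertainty in time is:
Δt_min = ℏ/(2ΔE)
Δt_min = (1.055e-34 J·s) / (2 × 7.295e-18 J)
Δt_min = 7.228e-18 s = 7.228 as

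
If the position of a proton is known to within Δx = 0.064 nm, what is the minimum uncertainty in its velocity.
492.571 m/s

Using the Heisenberg uncertainty principle and Δp = mΔv:
ΔxΔp ≥ ℏ/2
Δx(mΔv) ≥ ℏ/2

The minimum uncertainty in velocity is:
Δv_min = ℏ/(2mΔx)
Δv_min = (1.055e-34 J·s) / (2 × 1.673e-27 kg × 6.400e-11 m)
Δv_min = 4.926e+02 m/s = 492.571 m/s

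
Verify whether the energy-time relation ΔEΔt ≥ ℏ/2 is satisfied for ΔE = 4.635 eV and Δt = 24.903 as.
No, it violates the uncertainty relation.

Calculate the product ΔEΔt:
ΔE = 4.635 eV = 7.426e-19 J
ΔEΔt = (7.426e-19 J) × (2.490e-17 s)
ΔEΔt = 1.849e-35 J·s

Compare to the minimum allowed value ℏ/2:
ℏ/2 = 5.273e-35 J·s

Since ΔEΔt = 1.849e-35 J·s < 5.273e-35 J·s = ℏ/2,
this violates the uncertainty relation.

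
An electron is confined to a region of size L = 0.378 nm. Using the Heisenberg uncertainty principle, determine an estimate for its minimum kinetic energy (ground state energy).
66.662 meV

Using the uncertainty principle to estimate ground state energy:

1. The position uncertainty is approximately the confinement size:
   Δx ≈ L = 3.780e-10 m

2. From ΔxΔp ≥ ℏ/2, the minimum momentum uncertainty is:
   Δp ≈ ℏ/(2L) = 1.395e-25 kg·m/s

3. The kinetic energy is approximately:
   KE ≈ (Δp)²/(2m) = (1.395e-25)²/(2 × 9.109e-31 kg)
   KE ≈ 1.068e-20 J = 66.662 meV

This is an order-of-magnitude estimate of the ground state energy.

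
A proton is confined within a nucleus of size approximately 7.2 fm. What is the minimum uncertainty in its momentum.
7.323 × 10^-21 kg·m/s

Using the Heisenberg uncertainty principle:
ΔxΔp ≥ ℏ/2

With Δx ≈ L = 7.200e-15 m (the confinement size):
Δp_min = ℏ/(2Δx)
Δp_min = (1.055e-34 J·s) / (2 × 7.200e-15 m)
Δp_min = 7.323e-21 kg·m/s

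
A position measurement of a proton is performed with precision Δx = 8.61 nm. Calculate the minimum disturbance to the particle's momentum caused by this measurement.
6.124 × 10^-27 kg·m/s

The uncertainty principle implies that measuring position disturbs momentum:
ΔxΔp ≥ ℏ/2

When we measure position with precision Δx, we necessarily introduce a momentum uncertainty:
Δp ≥ ℏ/(2Δx)
Δp_min = (1.055e-34 J·s) / (2 × 8.610e-09 m)
Δp_min = 6.124e-27 kg·m/s

The more precisely we measure position, the greater the momentum disturbance.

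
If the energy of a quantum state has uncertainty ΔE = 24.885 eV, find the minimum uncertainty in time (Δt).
13.225 as

Using the energy-time uncertainty principle:
ΔEΔt ≥ ℏ/2

The minimum uncertainty in time is:
Δt_min = ℏ/(2ΔE)
Δt_min = (1.055e-34 J·s) / (2 × 3.987e-18 J)
Δt_min = 1.323e-17 s = 13.225 as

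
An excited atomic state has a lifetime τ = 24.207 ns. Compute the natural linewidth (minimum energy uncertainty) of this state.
13.595 neV

Using the energy-time uncertainty principle:
ΔEΔt ≥ ℏ/2

The lifetime τ represents the time uncertainty Δt.
The natural linewidth (minimum energy uncertainty) is:

ΔE = ℏ/(2τ)
ΔE = (1.055e-34 J·s) / (2 × 2.421e-08 s)
ΔE = 2.178e-27 J = 13.595 neV

This natural linewidth limits the precision of spectroscopic measurements.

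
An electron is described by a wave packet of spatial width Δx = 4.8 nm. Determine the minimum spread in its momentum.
1.099 × 10^-26 kg·m/s

For a wave packet, the spatial width Δx and momentum spread Δp are related by the uncertainty principle:
ΔxΔp ≥ ℏ/2

The minimum momentum spread is:
Δp_min = ℏ/(2Δx)
Δp_min = (1.055e-34 J·s) / (2 × 4.800e-09 m)
Δp_min = 1.099e-26 kg·m/s

A wave packet cannot have both a well-defined position and well-defined momentum.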